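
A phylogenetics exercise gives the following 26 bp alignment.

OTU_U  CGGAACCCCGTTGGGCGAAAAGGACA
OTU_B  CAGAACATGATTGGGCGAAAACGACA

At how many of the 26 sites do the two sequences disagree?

6

Differing sites — 2:G/A; 7:C/A; 8:C/T; 9:C/G; 10:G/A; 22:G/C.
That gives 6 mismatches out of 26 aligned sites, so the Hamming distance is 6.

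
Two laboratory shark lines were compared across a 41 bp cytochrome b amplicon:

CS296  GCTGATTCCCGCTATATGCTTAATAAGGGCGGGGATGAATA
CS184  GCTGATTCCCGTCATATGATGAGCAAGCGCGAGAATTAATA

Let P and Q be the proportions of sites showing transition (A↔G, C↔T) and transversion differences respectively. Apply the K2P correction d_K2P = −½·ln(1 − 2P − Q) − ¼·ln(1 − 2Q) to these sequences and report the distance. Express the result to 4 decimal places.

Differing sites — 12:C/T (Ti); 13:T/C (Ti); 19:C/A (Tv); 21:T/G (Tv); 23:A/G (Ti); 24:T/C (Ti); 28:G/C (Tv); 32:G/A (Ti); 34:G/A (Ti); 37:G/T (Tv).
Of the 10 differences, 6 transitions and 4 transversions over 41 sites: P = 6/41 = 0.146341, Q = 4/41 = 0.097561.
d = −0.5·ln(0.609757) − 0.25·ln(0.804878) = −0.5·(-0.494695) − 0.25·(-0.217065) = 0.3016.

0.3016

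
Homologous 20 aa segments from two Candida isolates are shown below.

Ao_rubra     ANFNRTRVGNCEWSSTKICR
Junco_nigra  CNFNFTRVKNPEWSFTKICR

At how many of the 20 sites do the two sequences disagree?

The sequences differ at positions 1 (A/C), 5 (R/F), 9 (G/K), 11 (C/P), 15 (S/F).
That gives 5 mismatches out of 20 aligned sites, so the Hamming distance is 5.

5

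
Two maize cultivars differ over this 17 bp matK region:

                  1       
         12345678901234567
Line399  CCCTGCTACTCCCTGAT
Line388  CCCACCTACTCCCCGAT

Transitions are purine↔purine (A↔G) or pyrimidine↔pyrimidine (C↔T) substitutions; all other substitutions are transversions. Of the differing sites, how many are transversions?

The sequences differ at positions 4 (T/A, transversion), 5 (G/C, transversion), 14 (T/C, transition).
Of the 3 differences, 1 transition and 2 transversions, so the answer is 2.

2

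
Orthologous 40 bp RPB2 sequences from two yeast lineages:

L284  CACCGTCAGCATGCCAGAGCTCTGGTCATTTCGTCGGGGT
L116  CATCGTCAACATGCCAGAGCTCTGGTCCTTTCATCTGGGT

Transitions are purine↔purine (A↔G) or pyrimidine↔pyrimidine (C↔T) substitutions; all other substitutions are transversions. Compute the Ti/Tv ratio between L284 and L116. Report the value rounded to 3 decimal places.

Mismatches occur at site 3 (C/T, transition), site 9 (G/A, transition), site 28 (A/C, transversion), site 33 (G/A, transition), site 36 (G/T, transversion).
Of the 5 differences, 3 transitions and 2 transversions, so Ti/Tv = 3/2 = 1.500.

1.500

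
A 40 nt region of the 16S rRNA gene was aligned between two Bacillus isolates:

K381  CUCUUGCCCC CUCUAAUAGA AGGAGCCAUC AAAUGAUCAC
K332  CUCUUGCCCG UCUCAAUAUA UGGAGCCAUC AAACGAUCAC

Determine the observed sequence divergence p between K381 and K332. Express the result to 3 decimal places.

0.200

Differing sites — 10:C/G; 11:C/U; 12:U/C; 13:C/U; 14:U/C; 19:G/U; 21:A/U; 34:U/C.
There are 8 differences over 40 sites, so p = 8/40 = 0.200.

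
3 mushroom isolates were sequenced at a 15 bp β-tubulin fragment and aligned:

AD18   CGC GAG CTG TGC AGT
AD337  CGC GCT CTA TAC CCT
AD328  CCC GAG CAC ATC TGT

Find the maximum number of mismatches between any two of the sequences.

9

Pairwise Hamming distances:
  AD18 vs AD337: 6
  AD18 vs AD328: 6
  AD337 vs AD328: 9
The largest is 9, between AD337 and AD328.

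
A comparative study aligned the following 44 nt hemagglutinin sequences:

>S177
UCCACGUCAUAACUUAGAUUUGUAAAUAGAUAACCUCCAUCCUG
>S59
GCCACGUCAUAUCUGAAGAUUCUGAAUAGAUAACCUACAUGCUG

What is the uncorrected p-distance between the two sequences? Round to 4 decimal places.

0.2273

The sequences differ at positions 1 (U/G), 12 (A/U), 15 (U/G), 17 (G/A), 18 (A/G), 19 (U/A), 22 (G/C), 24 (A/G), 37 (C/A), 41 (C/G).
There are 10 differences over 44 sites, so p = 10/44 = 0.2273.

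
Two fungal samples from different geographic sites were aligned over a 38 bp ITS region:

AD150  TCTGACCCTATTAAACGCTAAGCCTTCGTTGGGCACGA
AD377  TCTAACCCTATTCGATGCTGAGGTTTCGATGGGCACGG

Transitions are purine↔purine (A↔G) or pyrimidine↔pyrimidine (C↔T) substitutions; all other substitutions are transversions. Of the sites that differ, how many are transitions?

6

Differing sites — 4:G/A (Ti); 13:A/C (Tv); 14:A/G (Ti); 16:C/T (Ti); 20:A/G (Ti); 23:C/G (Tv); 24:C/T (Ti); 29:T/A (Tv); 38:A/G (Ti).
Of the 9 differences, 6 transitions and 3 transversions, so the answer is 6.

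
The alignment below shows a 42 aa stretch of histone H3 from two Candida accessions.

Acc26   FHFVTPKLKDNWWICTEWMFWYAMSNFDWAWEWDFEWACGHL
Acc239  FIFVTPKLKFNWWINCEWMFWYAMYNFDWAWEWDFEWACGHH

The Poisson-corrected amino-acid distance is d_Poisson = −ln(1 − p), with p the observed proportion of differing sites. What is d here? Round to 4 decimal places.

0.1542

The sequences differ at positions 2 (H/I), 10 (D/F), 15 (C/N), 16 (T/C), 25 (S/Y), 42 (L/H).
p = 6/42 = 0.142857.
d = −ln(1 − 0.142857) = −ln(0.857143) = 0.1542.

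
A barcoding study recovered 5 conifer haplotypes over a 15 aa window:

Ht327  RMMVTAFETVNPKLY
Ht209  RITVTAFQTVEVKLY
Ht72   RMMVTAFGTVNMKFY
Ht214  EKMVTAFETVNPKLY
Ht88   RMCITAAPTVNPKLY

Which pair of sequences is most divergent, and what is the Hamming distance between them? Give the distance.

Pairwise Hamming distances:
  Ht327 vs Ht209: 5
  Ht327 vs Ht72: 3
  Ht327 vs Ht214: 2
  Ht327 vs Ht88: 4
  Ht209 vs Ht72: 6
  Ht209 vs Ht214: 6
  Ht209 vs Ht88: 7
  Ht72 vs Ht214: 5
  Ht72 vs Ht88: 6
  Ht214 vs Ht88: 6
The largest is 7, between Ht209 and Ht88.

7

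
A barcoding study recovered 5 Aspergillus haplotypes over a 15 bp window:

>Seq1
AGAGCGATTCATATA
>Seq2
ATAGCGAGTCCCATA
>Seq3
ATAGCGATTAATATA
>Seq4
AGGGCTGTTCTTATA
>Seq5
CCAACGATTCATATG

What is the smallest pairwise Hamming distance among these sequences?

2

Pairwise Hamming distances:
  Seq1 vs Seq2: 4
  Seq1 vs Seq3: 2
  Seq1 vs Seq4: 4
  Seq1 vs Seq5: 4
  Seq2 vs Seq3: 4
  Seq2 vs Seq4: 7
  Seq2 vs Seq5: 7
  Seq3 vs Seq4: 6
  Seq3 vs Seq5: 5
  Seq4 vs Seq5: 8
The smallest is 2, between Seq1 and Seq3.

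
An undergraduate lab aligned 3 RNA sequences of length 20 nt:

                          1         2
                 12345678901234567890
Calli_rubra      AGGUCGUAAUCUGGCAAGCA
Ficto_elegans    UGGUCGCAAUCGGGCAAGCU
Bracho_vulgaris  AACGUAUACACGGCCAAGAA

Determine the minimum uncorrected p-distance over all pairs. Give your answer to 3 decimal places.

Pairwise Hamming distances:
  Calli_rubra vs Ficto_elegans: 4
  Calli_rubra vs Bracho_vulgaris: 10
  Ficto_elegans vs Bracho_vulgaris: 12
The smallest is 4 mismatches, between Calli_rubra and Ficto_elegans; p = 4/20 = 0.200.

0.200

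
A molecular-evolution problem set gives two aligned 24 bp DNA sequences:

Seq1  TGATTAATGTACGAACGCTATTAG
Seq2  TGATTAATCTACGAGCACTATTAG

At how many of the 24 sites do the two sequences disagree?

The sequences differ at positions 9 (G/C), 15 (A/G), 17 (G/A).
That gives 3 mismatches out of 24 aligned sites, so the Hamming distance is 3.

3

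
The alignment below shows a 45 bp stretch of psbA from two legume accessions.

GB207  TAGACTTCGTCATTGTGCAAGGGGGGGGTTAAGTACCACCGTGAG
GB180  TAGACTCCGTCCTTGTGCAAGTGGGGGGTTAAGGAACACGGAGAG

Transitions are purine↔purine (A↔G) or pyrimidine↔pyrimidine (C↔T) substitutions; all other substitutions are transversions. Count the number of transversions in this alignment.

6

The sequences differ at positions 7 (T/C, transition), 12 (A/C, transversion), 22 (G/T, transversion), 34 (T/G, transversion), 36 (C/A, transversion), 40 (C/G, transversion), 42 (T/A, transversion).
Of the 7 differences, 1 transition and 6 transversions, so the answer is 6.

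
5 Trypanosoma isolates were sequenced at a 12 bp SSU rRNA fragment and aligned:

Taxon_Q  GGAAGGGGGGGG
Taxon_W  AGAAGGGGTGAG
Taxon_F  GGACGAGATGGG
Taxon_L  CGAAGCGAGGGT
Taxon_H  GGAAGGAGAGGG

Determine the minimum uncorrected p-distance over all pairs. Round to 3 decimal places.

Pairwise Hamming distances:
  Taxon_Q vs Taxon_W: 3
  Taxon_Q vs Taxon_F: 4
  Taxon_Q vs Taxon_L: 4
  Taxon_Q vs Taxon_H: 2
  Taxon_W vs Taxon_F: 5
  Taxon_W vs Taxon_L: 6
  Taxon_W vs Taxon_H: 4
  Taxon_F vs Taxon_L: 5
  Taxon_F vs Taxon_H: 5
  Taxon_L vs Taxon_H: 6
The smallest is 2 mismatches, between Taxon_Q and Taxon_H; p = 2/12 = 0.167.

0.167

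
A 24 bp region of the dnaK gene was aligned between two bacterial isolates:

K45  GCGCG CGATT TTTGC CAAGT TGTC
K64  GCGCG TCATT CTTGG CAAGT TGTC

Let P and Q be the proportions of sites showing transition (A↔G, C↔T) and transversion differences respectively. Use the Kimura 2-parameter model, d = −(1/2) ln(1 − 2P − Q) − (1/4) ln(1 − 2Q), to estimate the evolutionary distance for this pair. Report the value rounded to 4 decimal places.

Mismatches occur at site 6 (C/T, transition), site 7 (G/C, transversion), site 11 (T/C, transition), site 15 (C/G, transversion).
Of the 4 differences, 2 transitions and 2 transversions over 24 sites: P = 2/24 = 0.083333, Q = 2/24 = 0.083333.
d = −0.5·ln(0.750001) − 0.25·ln(0.833334) = −0.5·(-0.287681) − 0.25·(-0.182321) = 0.1894.

0.1894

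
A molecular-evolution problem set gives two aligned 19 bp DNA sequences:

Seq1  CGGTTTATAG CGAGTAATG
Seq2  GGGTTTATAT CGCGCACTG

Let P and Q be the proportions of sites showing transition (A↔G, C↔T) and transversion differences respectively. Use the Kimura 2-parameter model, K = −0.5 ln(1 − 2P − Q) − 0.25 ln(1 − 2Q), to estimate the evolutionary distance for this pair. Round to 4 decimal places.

Differing sites — 1:C/G (Tv); 10:G/T (Tv); 13:A/C (Tv); 15:T/C (Ti); 17:A/C (Tv).
Of the 5 differences, 1 transition and 4 transversions over 19 sites: P = 1/19 = 0.052632, Q = 4/19 = 0.210526.
d = −0.5·ln(0.684210) − 0.25·ln(0.578948) = −0.5·(-0.379490) − 0.25·(-0.546543) = 0.3264.

0.3264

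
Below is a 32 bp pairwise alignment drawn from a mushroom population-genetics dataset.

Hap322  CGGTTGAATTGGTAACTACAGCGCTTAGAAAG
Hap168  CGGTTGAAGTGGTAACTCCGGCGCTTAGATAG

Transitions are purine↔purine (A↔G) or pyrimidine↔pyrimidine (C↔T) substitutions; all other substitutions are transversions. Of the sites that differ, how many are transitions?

The sequences differ at positions 9 (T/G, transversion), 18 (A/C, transversion), 20 (A/G, transition), 30 (A/T, transversion).
Of the 4 differences, 1 transition and 3 transversions, so the answer is 1.

1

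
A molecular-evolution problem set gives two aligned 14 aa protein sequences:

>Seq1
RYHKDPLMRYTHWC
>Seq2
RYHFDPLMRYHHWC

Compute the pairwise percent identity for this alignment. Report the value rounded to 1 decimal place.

Differing sites — 4:K/F; 11:T/H.
12 of the 14 sites match, so the percent identity is 12/14 × 100 = 85.7%.

85.7%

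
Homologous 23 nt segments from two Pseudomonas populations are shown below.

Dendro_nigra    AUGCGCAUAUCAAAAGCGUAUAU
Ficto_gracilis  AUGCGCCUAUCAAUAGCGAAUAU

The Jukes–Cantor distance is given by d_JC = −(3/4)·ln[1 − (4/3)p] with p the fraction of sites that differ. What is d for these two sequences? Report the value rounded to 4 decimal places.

0.1433

The sequences differ at positions 7 (A/C), 14 (A/U), 19 (U/A).
p = 3/23 = 0.130435.
d = −0.75 · ln(1 − (4/3)·0.130435) = −0.75 · ln(0.826087) = −0.75 · (-0.191055) = 0.1433.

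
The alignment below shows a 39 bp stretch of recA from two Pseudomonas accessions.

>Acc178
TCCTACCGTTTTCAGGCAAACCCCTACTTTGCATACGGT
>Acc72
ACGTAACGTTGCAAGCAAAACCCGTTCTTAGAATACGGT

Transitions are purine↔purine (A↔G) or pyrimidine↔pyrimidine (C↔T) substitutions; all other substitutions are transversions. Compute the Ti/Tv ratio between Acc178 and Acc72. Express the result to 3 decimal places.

Mismatches occur at site 1 (T→A, transversion), site 3 (C→G, transversion), site 6 (C→A, transversion), site 11 (T→G, transversion), site 12 (T→C, transition), site 13 (C→A, transversion), site 16 (G→C, transversion), site 17 (C→A, transversion), site 24 (C→G, transversion), site 26 (A→T, transversion), site 30 (T→A, transversion), site 32 (C→A, transversion).
Of the 12 differences, 1 transition and 11 transversions, so Ti/Tv = 1/11 = 0.091.

0.091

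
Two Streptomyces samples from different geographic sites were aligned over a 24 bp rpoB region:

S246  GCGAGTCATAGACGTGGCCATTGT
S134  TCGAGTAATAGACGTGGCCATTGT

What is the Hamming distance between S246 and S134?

2

Differing sites — 1:G/T; 7:C/A.
That gives 2 mismatches out of 24 aligned sites, so the Hamming distance is 2.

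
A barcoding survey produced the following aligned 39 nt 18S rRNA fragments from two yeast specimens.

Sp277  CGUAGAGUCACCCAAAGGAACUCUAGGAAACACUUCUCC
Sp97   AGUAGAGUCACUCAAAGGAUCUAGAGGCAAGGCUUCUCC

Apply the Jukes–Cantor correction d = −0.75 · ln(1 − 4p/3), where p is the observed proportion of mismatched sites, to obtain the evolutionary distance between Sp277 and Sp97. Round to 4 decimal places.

0.2396

The sequences differ at positions 1 (C/A), 12 (C/U), 20 (A/U), 23 (C/A), 24 (U/G), 28 (A/C), 31 (C/G), 32 (A/G).
p = 8/39 = 0.205128.
d = −0.75 · ln(1 − (4/3)·0.205128) = −0.75 · ln(0.726496) = −0.75 · (-0.319522) = 0.2396.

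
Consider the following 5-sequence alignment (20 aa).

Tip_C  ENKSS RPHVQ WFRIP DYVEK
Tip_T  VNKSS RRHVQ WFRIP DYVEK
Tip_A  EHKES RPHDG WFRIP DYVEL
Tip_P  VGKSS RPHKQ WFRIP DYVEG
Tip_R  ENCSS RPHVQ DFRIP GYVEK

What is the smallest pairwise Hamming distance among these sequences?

2

Pairwise Hamming distances:
  Tip_C vs Tip_T: 2
  Tip_C vs Tip_A: 5
  Tip_C vs Tip_P: 4
  Tip_C vs Tip_R: 3
  Tip_T vs Tip_A: 7
  Tip_T vs Tip_P: 4
  Tip_T vs Tip_R: 5
  Tip_A vs Tip_P: 6
  Tip_A vs Tip_R: 8
  Tip_P vs Tip_R: 7
The smallest is 2, between Tip_C and Tip_T.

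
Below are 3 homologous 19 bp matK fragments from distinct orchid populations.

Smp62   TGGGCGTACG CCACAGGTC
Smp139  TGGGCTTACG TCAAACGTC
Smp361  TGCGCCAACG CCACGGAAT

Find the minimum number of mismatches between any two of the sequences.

4

Pairwise Hamming distances:
  Smp62 vs Smp139: 4
  Smp62 vs Smp361: 7
  Smp139 vs Smp361: 10
The smallest is 4, between Smp62 and Smp139.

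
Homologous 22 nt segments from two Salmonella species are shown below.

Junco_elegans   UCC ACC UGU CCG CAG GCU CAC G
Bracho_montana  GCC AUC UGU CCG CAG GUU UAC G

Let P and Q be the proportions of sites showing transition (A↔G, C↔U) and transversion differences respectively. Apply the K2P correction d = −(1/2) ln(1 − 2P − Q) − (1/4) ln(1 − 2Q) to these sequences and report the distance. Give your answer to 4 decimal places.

0.2153

Mismatches occur at site 1 (U/G, transversion), site 5 (C/U, transition), site 17 (C/U, transition), site 19 (C/U, transition).
Of the 4 differences, 3 transitions and 1 transversion over 22 sites: P = 3/22 = 0.136364, Q = 1/22 = 0.045455.
d = −0.5·ln(0.681817) − 0.25·ln(0.909090) = −0.5·(-0.382994) − 0.25·(-0.095311) = 0.2153.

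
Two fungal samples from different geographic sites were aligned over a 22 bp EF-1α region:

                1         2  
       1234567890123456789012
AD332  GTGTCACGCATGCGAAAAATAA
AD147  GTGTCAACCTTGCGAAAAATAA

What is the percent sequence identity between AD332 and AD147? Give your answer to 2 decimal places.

86.36%

Mismatches occur at site 7 (C↔A), site 8 (G↔C), site 10 (A↔T).
19 of the 22 sites match, so the percent identity is 19/22 × 100 = 86.36%.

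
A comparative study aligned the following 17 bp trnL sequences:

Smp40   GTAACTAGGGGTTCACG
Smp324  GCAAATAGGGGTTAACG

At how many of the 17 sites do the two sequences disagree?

The sequences differ at positions 2 (T/C), 5 (C/A), 14 (C/A).
That gives 3 mismatches out of 17 aligned sites, so the Hamming distance is 3.

3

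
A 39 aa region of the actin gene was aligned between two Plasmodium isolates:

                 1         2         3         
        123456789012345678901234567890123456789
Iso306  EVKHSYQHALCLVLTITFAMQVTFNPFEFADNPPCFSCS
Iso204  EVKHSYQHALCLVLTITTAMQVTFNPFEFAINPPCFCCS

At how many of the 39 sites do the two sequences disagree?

Mismatches occur at site 18 (F/T), site 31 (D/I), site 37 (S/C).
That gives 3 mismatches out of 39 aligned sites, so the Hamming distance is 3.

3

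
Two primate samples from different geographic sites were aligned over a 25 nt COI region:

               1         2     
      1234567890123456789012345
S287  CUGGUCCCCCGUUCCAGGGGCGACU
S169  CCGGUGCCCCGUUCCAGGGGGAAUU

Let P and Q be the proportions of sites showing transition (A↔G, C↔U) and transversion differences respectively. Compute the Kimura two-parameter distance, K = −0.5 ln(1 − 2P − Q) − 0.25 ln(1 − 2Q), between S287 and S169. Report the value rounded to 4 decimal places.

Mismatches occur at site 2 (U↔C, transition), site 6 (C↔G, transversion), site 21 (C↔G, transversion), site 22 (G↔A, transition), site 24 (C↔U, transition).
Of the 5 differences, 3 transitions and 2 transversions over 25 sites: P = 3/25 = 0.120000, Q = 2/25 = 0.080000.
d = −0.5·ln(0.680000) − 0.25·ln(0.840000) = −0.5·(-0.385662) − 0.25·(-0.174353) = 0.2364.

0.2364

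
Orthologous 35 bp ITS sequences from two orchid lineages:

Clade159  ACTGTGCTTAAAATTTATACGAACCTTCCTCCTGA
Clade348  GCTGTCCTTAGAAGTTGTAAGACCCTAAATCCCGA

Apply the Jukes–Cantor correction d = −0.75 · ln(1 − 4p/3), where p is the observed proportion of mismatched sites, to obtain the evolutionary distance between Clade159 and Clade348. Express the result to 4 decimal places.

0.4073

Mismatches occur at site 1 (A↔G), site 6 (G↔C), site 11 (A↔G), site 14 (T↔G), site 17 (A↔G), site 20 (C↔A), site 23 (A↔C), site 27 (T↔A), site 28 (C↔A), site 29 (C↔A), site 33 (T↔C).
p = 11/35 = 0.314286.
d = −0.75 · ln(1 − (4/3)·0.314286) = −0.75 · ln(0.580952) = −0.75 · (-0.543087) = 0.4073.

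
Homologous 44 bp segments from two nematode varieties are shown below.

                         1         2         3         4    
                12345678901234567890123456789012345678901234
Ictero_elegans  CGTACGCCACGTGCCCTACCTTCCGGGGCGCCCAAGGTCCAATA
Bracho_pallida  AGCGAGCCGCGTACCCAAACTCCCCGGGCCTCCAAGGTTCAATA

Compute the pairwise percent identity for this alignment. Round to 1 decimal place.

70.5%

Differing sites — 1:C/A; 3:T/C; 4:A/G; 5:C/A; 9:A/G; 13:G/A; 17:T/A; 19:C/A; 22:T/C; 25:G/C; 30:G/C; 31:C/T; 39:C/T.
31 of the 44 sites match, so the percent identity is 31/44 × 100 = 70.5%.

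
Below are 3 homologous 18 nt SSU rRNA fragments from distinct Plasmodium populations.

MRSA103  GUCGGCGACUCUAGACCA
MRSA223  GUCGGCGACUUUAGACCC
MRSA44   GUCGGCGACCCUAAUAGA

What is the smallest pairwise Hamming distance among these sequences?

2

Pairwise Hamming distances:
  MRSA103 vs MRSA223: 2
  MRSA103 vs MRSA44: 5
  MRSA223 vs MRSA44: 7
The smallest is 2, between MRSA103 and MRSA223.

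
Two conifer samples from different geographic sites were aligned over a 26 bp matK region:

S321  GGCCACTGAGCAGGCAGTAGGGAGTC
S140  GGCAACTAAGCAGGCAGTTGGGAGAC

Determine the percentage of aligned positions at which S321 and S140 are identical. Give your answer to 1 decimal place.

The sequences differ at positions 4 (C/A), 8 (G/A), 19 (A/T), 25 (T/A).
22 of the 26 sites match, so the percent identity is 22/26 × 100 = 84.6%.

84.6%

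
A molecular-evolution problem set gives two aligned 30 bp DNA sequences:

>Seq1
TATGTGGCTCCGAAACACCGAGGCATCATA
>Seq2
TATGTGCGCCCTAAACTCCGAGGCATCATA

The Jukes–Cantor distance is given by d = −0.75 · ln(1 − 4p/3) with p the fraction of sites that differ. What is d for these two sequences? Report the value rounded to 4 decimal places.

0.1885

Mismatches occur at site 7 (G→C), site 8 (C→G), site 9 (T→C), site 12 (G→T), site 17 (A→T).
p = 5/30 = 0.166667.
d = −0.75 · ln(1 − (4/3)·0.166667) = −0.75 · ln(0.777777) = −0.75 · (-0.251315) = 0.1885.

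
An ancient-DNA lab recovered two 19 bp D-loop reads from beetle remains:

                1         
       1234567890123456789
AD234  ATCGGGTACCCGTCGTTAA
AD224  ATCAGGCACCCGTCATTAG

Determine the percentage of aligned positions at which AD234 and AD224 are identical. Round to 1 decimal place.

78.9%

The sequences differ at positions 4 (G/A), 7 (T/C), 15 (G/A), 19 (A/G).
15 of the 19 sites match, so the percent identity is 15/19 × 100 = 78.9%.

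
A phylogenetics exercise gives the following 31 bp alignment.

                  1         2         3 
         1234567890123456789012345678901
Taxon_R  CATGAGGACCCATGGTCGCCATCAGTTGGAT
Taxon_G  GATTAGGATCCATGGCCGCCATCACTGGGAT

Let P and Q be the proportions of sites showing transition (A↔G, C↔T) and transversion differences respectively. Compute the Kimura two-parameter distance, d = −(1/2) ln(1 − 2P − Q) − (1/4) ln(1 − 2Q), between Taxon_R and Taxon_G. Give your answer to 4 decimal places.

Differing sites — 1:C/G (Tv); 4:G/T (Tv); 9:C/T (Ti); 16:T/C (Ti); 25:G/C (Tv); 27:T/G (Tv).
Of the 6 differences, 2 transitions and 4 transversions over 31 sites: P = 2/31 = 0.064516, Q = 4/31 = 0.129032.
d = −0.5·ln(0.741936) − 0.25·ln(0.741936) = −0.5·(-0.298492) − 0.25·(-0.298492) = 0.2239.

0.2239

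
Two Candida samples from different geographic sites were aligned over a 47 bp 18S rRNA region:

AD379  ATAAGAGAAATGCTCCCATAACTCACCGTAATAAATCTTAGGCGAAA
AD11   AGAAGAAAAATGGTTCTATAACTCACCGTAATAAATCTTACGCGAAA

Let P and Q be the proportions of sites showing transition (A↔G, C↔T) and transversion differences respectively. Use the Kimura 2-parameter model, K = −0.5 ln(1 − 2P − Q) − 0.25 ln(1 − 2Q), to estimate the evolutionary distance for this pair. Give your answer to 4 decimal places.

0.1404

Differing sites — 2:T/G (Tv); 7:G/A (Ti); 13:C/G (Tv); 15:C/T (Ti); 17:C/T (Ti); 41:G/C (Tv).
Of the 6 differences, 3 transitions and 3 transversions over 47 sites: P = 3/47 = 0.063830, Q = 3/47 = 0.063830.
d = −0.5·ln(0.808510) − 0.25·ln(0.872340) = −0.5·(-0.212562) − 0.25·(-0.136576) = 0.1404.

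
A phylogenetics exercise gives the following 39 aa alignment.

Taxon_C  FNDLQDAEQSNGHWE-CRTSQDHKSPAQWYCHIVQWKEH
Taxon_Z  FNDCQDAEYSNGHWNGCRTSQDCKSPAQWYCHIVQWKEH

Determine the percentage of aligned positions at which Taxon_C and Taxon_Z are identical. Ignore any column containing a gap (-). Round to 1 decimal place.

89.5%

Excluding the 1 gap column leaves 38 comparable sites.
Differing sites — 4:L/C; 9:Q/Y; 15:E/N; 23:H/C.
34 of the 38 comparable sites match, so the percent identity is 34/38 × 100 = 89.5%.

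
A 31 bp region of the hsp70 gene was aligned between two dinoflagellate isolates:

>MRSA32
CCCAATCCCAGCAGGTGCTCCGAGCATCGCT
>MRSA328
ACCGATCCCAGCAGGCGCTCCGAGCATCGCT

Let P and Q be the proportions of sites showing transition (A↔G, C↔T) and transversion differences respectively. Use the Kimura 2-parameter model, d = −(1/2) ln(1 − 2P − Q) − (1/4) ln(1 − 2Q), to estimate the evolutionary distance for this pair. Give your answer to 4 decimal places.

0.1046

Mismatches occur at site 1 (C→A, transversion), site 4 (A→G, transition), site 16 (T→C, transition).
Of the 3 differences, 2 transitions and 1 transversion over 31 sites: P = 2/31 = 0.064516, Q = 1/31 = 0.032258.
d = −0.5·ln(0.838710) − 0.25·ln(0.935484) = −0.5·(-0.175890) − 0.25·(-0.066691) = 0.1046.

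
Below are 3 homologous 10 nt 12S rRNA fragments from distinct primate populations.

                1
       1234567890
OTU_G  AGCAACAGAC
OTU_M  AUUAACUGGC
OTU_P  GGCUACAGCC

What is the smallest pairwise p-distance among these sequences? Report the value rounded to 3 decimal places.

0.300

Pairwise Hamming distances:
  OTU_G vs OTU_M: 4
  OTU_G vs OTU_P: 3
  OTU_M vs OTU_P: 6
The smallest is 3 mismatches, between OTU_G and OTU_P; p = 3/10 = 0.300.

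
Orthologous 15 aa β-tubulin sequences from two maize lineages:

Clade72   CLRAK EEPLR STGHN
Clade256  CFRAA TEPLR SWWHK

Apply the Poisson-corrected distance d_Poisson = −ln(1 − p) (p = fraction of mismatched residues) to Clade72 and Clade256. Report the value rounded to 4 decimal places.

Mismatches occur at site 2 (L/F), site 5 (K/A), site 6 (E/T), site 12 (T/W), site 13 (G/W), site 15 (N/K).
p = 6/15 = 0.400000.
d = −ln(1 − 0.400000) = −ln(0.600000) = 0.5108.

0.5108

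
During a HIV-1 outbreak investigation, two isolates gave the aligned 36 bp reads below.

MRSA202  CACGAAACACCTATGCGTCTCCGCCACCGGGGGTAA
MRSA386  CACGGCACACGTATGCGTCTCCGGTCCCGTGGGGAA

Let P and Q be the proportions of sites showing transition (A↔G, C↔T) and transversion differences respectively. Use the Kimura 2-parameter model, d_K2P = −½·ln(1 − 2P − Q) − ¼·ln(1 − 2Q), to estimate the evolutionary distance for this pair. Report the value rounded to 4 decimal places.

Mismatches occur at site 5 (A/G, transition), site 6 (A/C, transversion), site 11 (C/G, transversion), site 24 (C/G, transversion), site 25 (C/T, transition), site 26 (A/C, transversion), site 30 (G/T, transversion), site 34 (T/G, transversion).
Of the 8 differences, 2 transitions and 6 transversions over 36 sites: P = 2/36 = 0.055556, Q = 6/36 = 0.166667.
d = −0.5·ln(0.722221) − 0.25·ln(0.666666) = −0.5·(-0.325424) − 0.25·(-0.405466) = 0.2641.

0.2641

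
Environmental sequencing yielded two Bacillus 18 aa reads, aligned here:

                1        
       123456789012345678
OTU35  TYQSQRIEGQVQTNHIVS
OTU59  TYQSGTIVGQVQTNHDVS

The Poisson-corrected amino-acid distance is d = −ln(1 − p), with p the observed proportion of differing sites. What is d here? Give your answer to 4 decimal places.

0.2513

The sequences differ at positions 5 (Q/G), 6 (R/T), 8 (E/V), 16 (I/D).
p = 4/18 = 0.222222.
d = −ln(1 − 0.222222) = −ln(0.777778) = 0.2513.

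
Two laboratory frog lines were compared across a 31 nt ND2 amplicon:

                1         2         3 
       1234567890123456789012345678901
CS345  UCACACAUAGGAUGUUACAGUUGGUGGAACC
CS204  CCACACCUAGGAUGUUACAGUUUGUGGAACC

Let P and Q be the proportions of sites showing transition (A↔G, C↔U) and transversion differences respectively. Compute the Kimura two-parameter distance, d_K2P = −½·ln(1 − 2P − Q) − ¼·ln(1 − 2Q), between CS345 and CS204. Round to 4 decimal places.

0.1036

The sequences differ at positions 1 (U/C, transition), 7 (A/C, transversion), 23 (G/U, transversion).
Of the 3 differences, 1 transition and 2 transversions over 31 sites: P = 1/31 = 0.032258, Q = 2/31 = 0.064516.
d = −0.5·ln(0.870968) − 0.25·ln(0.870968) = −0.5·(-0.138150) − 0.25·(-0.138150) = 0.1036.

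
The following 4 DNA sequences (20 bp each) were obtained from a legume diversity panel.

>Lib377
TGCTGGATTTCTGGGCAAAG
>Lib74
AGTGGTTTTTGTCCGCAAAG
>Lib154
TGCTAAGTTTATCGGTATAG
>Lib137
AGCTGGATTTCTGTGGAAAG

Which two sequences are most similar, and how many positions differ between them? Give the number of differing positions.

Pairwise Hamming distances:
  Lib377 vs Lib74: 8
  Lib377 vs Lib154: 7
  Lib377 vs Lib137: 3
  Lib74 vs Lib154: 10
  Lib74 vs Lib137: 8
  Lib154 vs Lib137: 9
The smallest is 3, between Lib377 and Lib137.

3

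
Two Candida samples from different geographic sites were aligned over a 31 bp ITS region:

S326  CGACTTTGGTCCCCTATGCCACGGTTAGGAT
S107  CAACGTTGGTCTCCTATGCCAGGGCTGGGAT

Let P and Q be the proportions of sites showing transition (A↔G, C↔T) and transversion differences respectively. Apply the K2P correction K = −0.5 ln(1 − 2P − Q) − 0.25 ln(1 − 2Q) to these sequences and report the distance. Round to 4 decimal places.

Mismatches occur at site 2 (G/A, transition), site 5 (T/G, transversion), site 12 (C/T, transition), site 22 (C/G, transversion), site 25 (T/C, transition), site 27 (A/G, transition).
Of the 6 differences, 4 transitions and 2 transversions over 31 sites: P = 4/31 = 0.129032, Q = 2/31 = 0.064516.
d = −0.5·ln(0.677420) − 0.25·ln(0.870968) = −0.5·(-0.389464) − 0.25·(-0.138150) = 0.2293.

0.2293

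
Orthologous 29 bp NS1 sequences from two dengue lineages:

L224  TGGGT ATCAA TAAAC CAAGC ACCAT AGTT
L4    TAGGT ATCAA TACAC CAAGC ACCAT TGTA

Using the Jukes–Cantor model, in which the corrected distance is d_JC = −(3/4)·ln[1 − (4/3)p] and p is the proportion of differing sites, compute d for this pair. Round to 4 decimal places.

The sequences differ at positions 2 (G/A), 13 (A/C), 26 (A/T), 29 (T/A).
p = 4/29 = 0.137931.
d = −0.75 · ln(1 − (4/3)·0.137931) = −0.75 · ln(0.816092) = −0.75 · (-0.203228) = 0.1524.

0.1524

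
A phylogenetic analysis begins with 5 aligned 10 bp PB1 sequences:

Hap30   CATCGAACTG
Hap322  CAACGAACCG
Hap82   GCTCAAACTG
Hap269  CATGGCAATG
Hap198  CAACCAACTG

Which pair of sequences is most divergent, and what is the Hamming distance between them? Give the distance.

Pairwise Hamming distances:
  Hap30 vs Hap322: 2
  Hap30 vs Hap82: 3
  Hap30 vs Hap269: 3
  Hap30 vs Hap198: 2
  Hap322 vs Hap82: 5
  Hap322 vs Hap269: 5
  Hap322 vs Hap198: 2
  Hap82 vs Hap269: 6
  Hap82 vs Hap198: 4
  Hap269 vs Hap198: 5
The largest is 6, between Hap82 and Hap269.

6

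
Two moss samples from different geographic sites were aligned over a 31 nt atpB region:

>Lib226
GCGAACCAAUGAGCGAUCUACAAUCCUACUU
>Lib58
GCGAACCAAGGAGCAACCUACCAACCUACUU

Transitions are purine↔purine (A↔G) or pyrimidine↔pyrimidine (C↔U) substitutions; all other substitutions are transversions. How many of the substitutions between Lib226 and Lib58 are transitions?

2

Differing sites — 10:U/G (Tv); 15:G/A (Ti); 17:U/C (Ti); 22:A/C (Tv); 24:U/A (Tv).
Of the 5 differences, 2 transitions and 3 transversions, so the answer is 2.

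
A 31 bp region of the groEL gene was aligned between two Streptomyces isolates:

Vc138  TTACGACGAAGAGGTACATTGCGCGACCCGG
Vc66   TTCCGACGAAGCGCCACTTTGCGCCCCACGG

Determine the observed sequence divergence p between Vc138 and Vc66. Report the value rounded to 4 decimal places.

0.2581

The sequences differ at positions 3 (A/C), 12 (A/C), 14 (G/C), 15 (T/C), 18 (A/T), 25 (G/C), 26 (A/C), 28 (C/A).
There are 8 differences over 31 sites, so p = 8/31 = 0.2581.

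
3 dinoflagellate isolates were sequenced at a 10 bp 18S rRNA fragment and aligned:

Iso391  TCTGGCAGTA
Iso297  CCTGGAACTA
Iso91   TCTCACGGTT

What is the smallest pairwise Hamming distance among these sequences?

Pairwise Hamming distances:
  Iso391 vs Iso297: 3
  Iso391 vs Iso91: 4
  Iso297 vs Iso91: 7
The smallest is 3, between Iso391 and Iso297.

3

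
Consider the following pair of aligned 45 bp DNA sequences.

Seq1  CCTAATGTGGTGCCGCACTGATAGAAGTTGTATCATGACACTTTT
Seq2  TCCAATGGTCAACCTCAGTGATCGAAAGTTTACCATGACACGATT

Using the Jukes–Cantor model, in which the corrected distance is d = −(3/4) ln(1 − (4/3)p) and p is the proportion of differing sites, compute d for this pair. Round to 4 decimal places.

The sequences differ at positions 1 (C/T), 3 (T/C), 8 (T/G), 9 (G/T), 10 (G/C), 11 (T/A), 12 (G/A), 15 (G/T), 18 (C/G), 23 (A/C), 27 (G/A), 28 (T/G), 30 (G/T), 33 (T/C), 42 (T/G), 43 (T/A).
p = 16/45 = 0.355556.
d = −0.75 · ln(1 − (4/3)·0.355556) = −0.75 · ln(0.525925) = −0.75 · (-0.642597) = 0.4819.

0.4819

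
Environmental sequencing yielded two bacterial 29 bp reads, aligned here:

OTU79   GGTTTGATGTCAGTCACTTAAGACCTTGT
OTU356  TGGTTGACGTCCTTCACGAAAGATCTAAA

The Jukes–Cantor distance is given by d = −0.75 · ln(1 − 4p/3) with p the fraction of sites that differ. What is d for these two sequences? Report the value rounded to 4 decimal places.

Mismatches occur at site 1 (G→T), site 3 (T→G), site 8 (T→C), site 12 (A→C), site 13 (G→T), site 18 (T→G), site 19 (T→A), site 24 (C→T), site 27 (T→A), site 28 (G→A), site 29 (T→A).
p = 11/29 = 0.379310.
d = −0.75 · ln(1 − (4/3)·0.379310) = −0.75 · ln(0.494253) = −0.75 · (-0.704708) = 0.5285.

0.5285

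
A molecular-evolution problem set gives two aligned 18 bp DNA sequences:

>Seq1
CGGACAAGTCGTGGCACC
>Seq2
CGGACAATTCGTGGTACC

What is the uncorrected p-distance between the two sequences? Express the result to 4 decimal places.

0.1111

Differing sites — 8:G/T; 15:C/T.
There are 2 differences over 18 sites, so p = 2/18 = 0.1111.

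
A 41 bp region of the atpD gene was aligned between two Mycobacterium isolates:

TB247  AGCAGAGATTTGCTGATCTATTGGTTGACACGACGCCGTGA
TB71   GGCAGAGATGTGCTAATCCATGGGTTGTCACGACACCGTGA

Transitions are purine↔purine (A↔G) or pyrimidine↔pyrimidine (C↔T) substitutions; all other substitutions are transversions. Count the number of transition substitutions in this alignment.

Differing sites — 1:A/G (Ti); 10:T/G (Tv); 15:G/A (Ti); 19:T/C (Ti); 22:T/G (Tv); 28:A/T (Tv); 35:G/A (Ti).
Of the 7 differences, 4 transitions and 3 transversions, so the answer is 4.

4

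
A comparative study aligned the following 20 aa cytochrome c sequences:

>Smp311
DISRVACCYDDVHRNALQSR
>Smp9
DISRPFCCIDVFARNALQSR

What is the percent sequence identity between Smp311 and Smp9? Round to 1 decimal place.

Differing sites — 5:V/P; 6:A/F; 9:Y/I; 11:D/V; 12:V/F; 13:H/A.
14 of the 20 sites match, so the percent identity is 14/20 × 100 = 70.0%.

70.0%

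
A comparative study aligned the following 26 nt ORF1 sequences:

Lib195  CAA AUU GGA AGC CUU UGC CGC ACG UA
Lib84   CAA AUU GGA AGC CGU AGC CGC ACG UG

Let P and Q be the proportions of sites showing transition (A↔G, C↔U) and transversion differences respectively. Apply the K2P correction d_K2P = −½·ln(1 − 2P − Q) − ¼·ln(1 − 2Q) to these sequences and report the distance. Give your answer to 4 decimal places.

Mismatches occur at site 14 (U/G, transversion), site 16 (U/A, transversion), site 26 (A/G, transition).
Of the 3 differences, 1 transition and 2 transversions over 26 sites: P = 1/26 = 0.038462, Q = 2/26 = 0.076923.
d = −0.5·ln(0.846153) − 0.25·ln(0.846154) = −0.5·(-0.167055) − 0.25·(-0.167054) = 0.1253.

0.1253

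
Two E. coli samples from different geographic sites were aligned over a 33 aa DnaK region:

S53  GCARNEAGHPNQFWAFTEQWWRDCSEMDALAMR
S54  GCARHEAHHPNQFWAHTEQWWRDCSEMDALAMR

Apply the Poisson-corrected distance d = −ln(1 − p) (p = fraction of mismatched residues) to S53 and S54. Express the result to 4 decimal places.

Differing sites — 5:N/H; 8:G/H; 16:F/H.
p = 3/33 = 0.090909.
d = −ln(1 − 0.090909) = −ln(0.909091) = 0.0953.

0.0953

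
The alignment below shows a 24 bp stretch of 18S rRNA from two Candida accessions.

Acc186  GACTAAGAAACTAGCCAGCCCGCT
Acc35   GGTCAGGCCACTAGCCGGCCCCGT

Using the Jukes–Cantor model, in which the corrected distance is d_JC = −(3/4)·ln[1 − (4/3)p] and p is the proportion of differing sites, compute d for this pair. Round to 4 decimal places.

0.5199

Differing sites — 2:A/G; 3:C/T; 4:T/C; 6:A/G; 8:A/C; 9:A/C; 17:A/G; 22:G/C; 23:C/G.
p = 9/24 = 0.375000.
d = −0.75 · ln(1 − (4/3)·0.375000) = −0.75 · ln(0.500000) = −0.75 · (-0.693147) = 0.5199.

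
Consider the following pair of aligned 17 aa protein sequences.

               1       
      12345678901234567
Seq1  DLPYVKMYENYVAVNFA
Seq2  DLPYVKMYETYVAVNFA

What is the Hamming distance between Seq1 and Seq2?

A single mismatch occurs at site 10 (N→T).
That gives 1 mismatch out of 17 aligned sites, so the Hamming distance is 1.

1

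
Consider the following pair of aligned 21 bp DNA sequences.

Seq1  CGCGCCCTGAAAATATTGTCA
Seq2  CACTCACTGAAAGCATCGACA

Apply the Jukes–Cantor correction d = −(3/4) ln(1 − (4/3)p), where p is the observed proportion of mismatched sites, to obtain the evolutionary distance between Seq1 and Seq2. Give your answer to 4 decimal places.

0.4408

The sequences differ at positions 2 (G/A), 4 (G/T), 6 (C/A), 13 (A/G), 14 (T/C), 17 (T/C), 19 (T/A).
p = 7/21 = 0.333333.
d = −0.75 · ln(1 − (4/3)·0.333333) = −0.75 · ln(0.555556) = −0.75 · (-0.587786) = 0.4408.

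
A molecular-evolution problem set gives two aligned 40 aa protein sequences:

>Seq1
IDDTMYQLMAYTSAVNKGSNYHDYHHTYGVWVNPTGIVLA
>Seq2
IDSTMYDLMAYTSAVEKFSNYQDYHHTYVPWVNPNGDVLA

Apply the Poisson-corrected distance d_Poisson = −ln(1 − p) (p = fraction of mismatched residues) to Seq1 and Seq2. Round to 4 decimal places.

The sequences differ at positions 3 (D/S), 7 (Q/D), 16 (N/E), 18 (G/F), 22 (H/Q), 29 (G/V), 30 (V/P), 35 (T/N), 37 (I/D).
p = 9/40 = 0.225000.
d = −ln(1 − 0.225000) = −ln(0.775000) = 0.2549.

0.2549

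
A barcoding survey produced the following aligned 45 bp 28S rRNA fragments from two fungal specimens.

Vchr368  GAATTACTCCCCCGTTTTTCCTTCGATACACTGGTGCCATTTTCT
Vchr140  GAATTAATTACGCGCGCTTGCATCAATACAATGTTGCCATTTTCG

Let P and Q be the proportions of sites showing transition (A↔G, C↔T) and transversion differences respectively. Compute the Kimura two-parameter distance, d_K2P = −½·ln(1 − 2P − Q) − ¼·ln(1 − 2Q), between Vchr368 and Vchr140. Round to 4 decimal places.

0.3649

Mismatches occur at site 7 (C/A, transversion), site 9 (C/T, transition), site 10 (C/A, transversion), site 12 (C/G, transversion), site 15 (T/C, transition), site 16 (T/G, transversion), site 17 (T/C, transition), site 20 (C/G, transversion), site 22 (T/A, transversion), site 25 (G/A, transition), site 31 (C/A, transversion), site 34 (G/T, transversion), site 45 (T/G, transversion).
Of the 13 differences, 4 transitions and 9 transversions over 45 sites: P = 4/45 = 0.088889, Q = 9/45 = 0.200000.
d = −0.5·ln(0.622222) − 0.25·ln(0.600000) = −0.5·(-0.474458) − 0.25·(-0.510826) = 0.3649.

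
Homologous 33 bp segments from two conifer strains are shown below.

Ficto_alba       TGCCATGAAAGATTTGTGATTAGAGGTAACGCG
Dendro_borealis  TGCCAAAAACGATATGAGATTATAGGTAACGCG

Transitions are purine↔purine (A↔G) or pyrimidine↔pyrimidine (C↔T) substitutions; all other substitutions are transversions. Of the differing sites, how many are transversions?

5

Mismatches occur at site 6 (T↔A, transversion), site 7 (G↔A, transition), site 10 (A↔C, transversion), site 14 (T↔A, transversion), site 17 (T↔A, transversion), site 23 (G↔T, transversion).
Of the 6 differences, 1 transition and 5 transversions, so the answer is 5.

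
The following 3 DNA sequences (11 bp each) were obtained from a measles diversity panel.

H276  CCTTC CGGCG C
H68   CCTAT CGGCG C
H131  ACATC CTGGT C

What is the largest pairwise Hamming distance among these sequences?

7

Pairwise Hamming distances:
  H276 vs H68: 2
  H276 vs H131: 5
  H68 vs H131: 7
The largest is 7, between H68 and H131.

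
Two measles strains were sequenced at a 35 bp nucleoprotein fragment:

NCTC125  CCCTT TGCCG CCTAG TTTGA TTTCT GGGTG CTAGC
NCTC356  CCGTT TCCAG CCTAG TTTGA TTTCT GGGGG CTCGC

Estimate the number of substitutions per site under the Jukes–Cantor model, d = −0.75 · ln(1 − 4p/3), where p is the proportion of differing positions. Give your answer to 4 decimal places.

0.1585

The sequences differ at positions 3 (C/G), 7 (G/C), 9 (C/A), 29 (T/G), 33 (A/C).
p = 5/35 = 0.142857.
d = −0.75 · ln(1 − (4/3)·0.142857) = −0.75 · ln(0.809524) = −0.75 · (-0.211309) = 0.1585.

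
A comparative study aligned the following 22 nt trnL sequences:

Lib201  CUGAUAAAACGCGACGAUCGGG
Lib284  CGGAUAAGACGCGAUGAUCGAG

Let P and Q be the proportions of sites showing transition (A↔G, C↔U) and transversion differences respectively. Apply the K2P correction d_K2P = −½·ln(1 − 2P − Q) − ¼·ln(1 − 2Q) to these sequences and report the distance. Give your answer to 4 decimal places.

0.2153

Mismatches occur at site 2 (U↔G, transversion), site 8 (A↔G, transition), site 15 (C↔U, transition), site 21 (G↔A, transition).
Of the 4 differences, 3 transitions and 1 transversion over 22 sites: P = 3/22 = 0.136364, Q = 1/22 = 0.045455.
d = −0.5·ln(0.681817) − 0.25·ln(0.909090) = −0.5·(-0.382994) − 0.25·(-0.095311) = 0.2153.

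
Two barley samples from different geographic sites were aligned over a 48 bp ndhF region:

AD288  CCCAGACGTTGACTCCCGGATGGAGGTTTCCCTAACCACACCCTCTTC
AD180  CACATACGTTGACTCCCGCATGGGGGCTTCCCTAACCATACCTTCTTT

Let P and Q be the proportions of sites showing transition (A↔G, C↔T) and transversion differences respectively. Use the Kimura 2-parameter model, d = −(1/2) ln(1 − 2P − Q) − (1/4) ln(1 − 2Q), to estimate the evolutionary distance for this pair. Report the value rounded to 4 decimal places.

0.1913

The sequences differ at positions 2 (C/A, transversion), 5 (G/T, transversion), 19 (G/C, transversion), 24 (A/G, transition), 27 (T/C, transition), 39 (C/T, transition), 43 (C/T, transition), 48 (C/T, transition).
Of the 8 differences, 5 transitions and 3 transversions over 48 sites: P = 5/48 = 0.104167, Q = 3/48 = 0.062500.
d = −0.5·ln(0.729166) − 0.25·ln(0.875000) = −0.5·(-0.315854) − 0.25·(-0.133531) = 0.1913.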